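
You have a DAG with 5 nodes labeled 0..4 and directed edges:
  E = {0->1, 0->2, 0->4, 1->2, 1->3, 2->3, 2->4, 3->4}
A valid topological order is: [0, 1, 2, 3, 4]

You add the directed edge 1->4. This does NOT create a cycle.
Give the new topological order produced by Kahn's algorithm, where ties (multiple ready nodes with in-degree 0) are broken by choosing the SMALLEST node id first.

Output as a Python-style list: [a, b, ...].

Answer: [0, 1, 2, 3, 4]

Derivation:
Old toposort: [0, 1, 2, 3, 4]
Added edge: 1->4
Position of 1 (1) < position of 4 (4). Old order still valid.
Run Kahn's algorithm (break ties by smallest node id):
  initial in-degrees: [0, 1, 2, 2, 4]
  ready (indeg=0): [0]
  pop 0: indeg[1]->0; indeg[2]->1; indeg[4]->3 | ready=[1] | order so far=[0]
  pop 1: indeg[2]->0; indeg[3]->1; indeg[4]->2 | ready=[2] | order so far=[0, 1]
  pop 2: indeg[3]->0; indeg[4]->1 | ready=[3] | order so far=[0, 1, 2]
  pop 3: indeg[4]->0 | ready=[4] | order so far=[0, 1, 2, 3]
  pop 4: no out-edges | ready=[] | order so far=[0, 1, 2, 3, 4]
  Result: [0, 1, 2, 3, 4]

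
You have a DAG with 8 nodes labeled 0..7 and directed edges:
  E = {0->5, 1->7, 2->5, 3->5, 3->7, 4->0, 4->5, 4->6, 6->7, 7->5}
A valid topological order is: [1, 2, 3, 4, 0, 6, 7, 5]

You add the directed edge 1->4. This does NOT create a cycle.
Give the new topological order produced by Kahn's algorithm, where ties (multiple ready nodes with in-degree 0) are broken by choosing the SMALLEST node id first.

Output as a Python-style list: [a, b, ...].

Answer: [1, 2, 3, 4, 0, 6, 7, 5]

Derivation:
Old toposort: [1, 2, 3, 4, 0, 6, 7, 5]
Added edge: 1->4
Position of 1 (0) < position of 4 (3). Old order still valid.
Run Kahn's algorithm (break ties by smallest node id):
  initial in-degrees: [1, 0, 0, 0, 1, 5, 1, 3]
  ready (indeg=0): [1, 2, 3]
  pop 1: indeg[4]->0; indeg[7]->2 | ready=[2, 3, 4] | order so far=[1]
  pop 2: indeg[5]->4 | ready=[3, 4] | order so far=[1, 2]
  pop 3: indeg[5]->3; indeg[7]->1 | ready=[4] | order so far=[1, 2, 3]
  pop 4: indeg[0]->0; indeg[5]->2; indeg[6]->0 | ready=[0, 6] | order so far=[1, 2, 3, 4]
  pop 0: indeg[5]->1 | ready=[6] | order so far=[1, 2, 3, 4, 0]
  pop 6: indeg[7]->0 | ready=[7] | order so far=[1, 2, 3, 4, 0, 6]
  pop 7: indeg[5]->0 | ready=[5] | order so far=[1, 2, 3, 4, 0, 6, 7]
  pop 5: no out-edges | ready=[] | order so far=[1, 2, 3, 4, 0, 6, 7, 5]
  Result: [1, 2, 3, 4, 0, 6, 7, 5]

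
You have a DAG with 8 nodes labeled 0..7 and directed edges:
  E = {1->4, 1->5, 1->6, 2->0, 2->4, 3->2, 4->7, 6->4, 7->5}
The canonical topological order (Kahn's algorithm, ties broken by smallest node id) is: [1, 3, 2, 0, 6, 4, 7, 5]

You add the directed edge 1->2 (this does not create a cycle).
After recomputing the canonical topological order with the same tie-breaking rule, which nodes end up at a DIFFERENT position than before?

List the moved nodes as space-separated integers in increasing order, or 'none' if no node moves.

Answer: none

Derivation:
Old toposort: [1, 3, 2, 0, 6, 4, 7, 5]
Added edge 1->2
Recompute Kahn (smallest-id tiebreak):
  initial in-degrees: [1, 0, 2, 0, 3, 2, 1, 1]
  ready (indeg=0): [1, 3]
  pop 1: indeg[2]->1; indeg[4]->2; indeg[5]->1; indeg[6]->0 | ready=[3, 6] | order so far=[1]
  pop 3: indeg[2]->0 | ready=[2, 6] | order so far=[1, 3]
  pop 2: indeg[0]->0; indeg[4]->1 | ready=[0, 6] | order so far=[1, 3, 2]
  pop 0: no out-edges | ready=[6] | order so far=[1, 3, 2, 0]
  pop 6: indeg[4]->0 | ready=[4] | order so far=[1, 3, 2, 0, 6]
  pop 4: indeg[7]->0 | ready=[7] | order so far=[1, 3, 2, 0, 6, 4]
  pop 7: indeg[5]->0 | ready=[5] | order so far=[1, 3, 2, 0, 6, 4, 7]
  pop 5: no out-edges | ready=[] | order so far=[1, 3, 2, 0, 6, 4, 7, 5]
New canonical toposort: [1, 3, 2, 0, 6, 4, 7, 5]
Compare positions:
  Node 0: index 3 -> 3 (same)
  Node 1: index 0 -> 0 (same)
  Node 2: index 2 -> 2 (same)
  Node 3: index 1 -> 1 (same)
  Node 4: index 5 -> 5 (same)
  Node 5: index 7 -> 7 (same)
  Node 6: index 4 -> 4 (same)
  Node 7: index 6 -> 6 (same)
Nodes that changed position: none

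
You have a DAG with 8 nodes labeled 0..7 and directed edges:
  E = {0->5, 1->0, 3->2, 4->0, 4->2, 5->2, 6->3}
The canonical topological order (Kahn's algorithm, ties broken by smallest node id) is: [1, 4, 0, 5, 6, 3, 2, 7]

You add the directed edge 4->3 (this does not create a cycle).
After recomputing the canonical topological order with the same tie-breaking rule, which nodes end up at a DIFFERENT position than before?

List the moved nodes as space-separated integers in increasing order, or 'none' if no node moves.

Old toposort: [1, 4, 0, 5, 6, 3, 2, 7]
Added edge 4->3
Recompute Kahn (smallest-id tiebreak):
  initial in-degrees: [2, 0, 3, 2, 0, 1, 0, 0]
  ready (indeg=0): [1, 4, 6, 7]
  pop 1: indeg[0]->1 | ready=[4, 6, 7] | order so far=[1]
  pop 4: indeg[0]->0; indeg[2]->2; indeg[3]->1 | ready=[0, 6, 7] | order so far=[1, 4]
  pop 0: indeg[5]->0 | ready=[5, 6, 7] | order so far=[1, 4, 0]
  pop 5: indeg[2]->1 | ready=[6, 7] | order so far=[1, 4, 0, 5]
  pop 6: indeg[3]->0 | ready=[3, 7] | order so far=[1, 4, 0, 5, 6]
  pop 3: indeg[2]->0 | ready=[2, 7] | order so far=[1, 4, 0, 5, 6, 3]
  pop 2: no out-edges | ready=[7] | order so far=[1, 4, 0, 5, 6, 3, 2]
  pop 7: no out-edges | ready=[] | order so far=[1, 4, 0, 5, 6, 3, 2, 7]
New canonical toposort: [1, 4, 0, 5, 6, 3, 2, 7]
Compare positions:
  Node 0: index 2 -> 2 (same)
  Node 1: index 0 -> 0 (same)
  Node 2: index 6 -> 6 (same)
  Node 3: index 5 -> 5 (same)
  Node 4: index 1 -> 1 (same)
  Node 5: index 3 -> 3 (same)
  Node 6: index 4 -> 4 (same)
  Node 7: index 7 -> 7 (same)
Nodes that changed position: none

Answer: none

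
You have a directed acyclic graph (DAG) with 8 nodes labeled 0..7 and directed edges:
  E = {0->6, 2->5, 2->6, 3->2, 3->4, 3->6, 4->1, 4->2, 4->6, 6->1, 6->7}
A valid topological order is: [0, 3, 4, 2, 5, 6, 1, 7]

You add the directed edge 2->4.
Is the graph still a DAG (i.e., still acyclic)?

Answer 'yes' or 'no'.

Answer: no

Derivation:
Given toposort: [0, 3, 4, 2, 5, 6, 1, 7]
Position of 2: index 3; position of 4: index 2
New edge 2->4: backward (u after v in old order)
Backward edge: old toposort is now invalid. Check if this creates a cycle.
Does 4 already reach 2? Reachable from 4: [1, 2, 4, 5, 6, 7]. YES -> cycle!
Still a DAG? no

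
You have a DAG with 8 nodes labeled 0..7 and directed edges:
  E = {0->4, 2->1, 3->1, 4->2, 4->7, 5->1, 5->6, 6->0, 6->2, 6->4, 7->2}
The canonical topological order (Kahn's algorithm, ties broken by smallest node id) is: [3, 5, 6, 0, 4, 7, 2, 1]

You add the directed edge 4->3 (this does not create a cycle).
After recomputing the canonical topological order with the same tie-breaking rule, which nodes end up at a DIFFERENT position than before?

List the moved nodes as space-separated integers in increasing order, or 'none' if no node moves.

Old toposort: [3, 5, 6, 0, 4, 7, 2, 1]
Added edge 4->3
Recompute Kahn (smallest-id tiebreak):
  initial in-degrees: [1, 3, 3, 1, 2, 0, 1, 1]
  ready (indeg=0): [5]
  pop 5: indeg[1]->2; indeg[6]->0 | ready=[6] | order so far=[5]
  pop 6: indeg[0]->0; indeg[2]->2; indeg[4]->1 | ready=[0] | order so far=[5, 6]
  pop 0: indeg[4]->0 | ready=[4] | order so far=[5, 6, 0]
  pop 4: indeg[2]->1; indeg[3]->0; indeg[7]->0 | ready=[3, 7] | order so far=[5, 6, 0, 4]
  pop 3: indeg[1]->1 | ready=[7] | order so far=[5, 6, 0, 4, 3]
  pop 7: indeg[2]->0 | ready=[2] | order so far=[5, 6, 0, 4, 3, 7]
  pop 2: indeg[1]->0 | ready=[1] | order so far=[5, 6, 0, 4, 3, 7, 2]
  pop 1: no out-edges | ready=[] | order so far=[5, 6, 0, 4, 3, 7, 2, 1]
New canonical toposort: [5, 6, 0, 4, 3, 7, 2, 1]
Compare positions:
  Node 0: index 3 -> 2 (moved)
  Node 1: index 7 -> 7 (same)
  Node 2: index 6 -> 6 (same)
  Node 3: index 0 -> 4 (moved)
  Node 4: index 4 -> 3 (moved)
  Node 5: index 1 -> 0 (moved)
  Node 6: index 2 -> 1 (moved)
  Node 7: index 5 -> 5 (same)
Nodes that changed position: 0 3 4 5 6

Answer: 0 3 4 5 6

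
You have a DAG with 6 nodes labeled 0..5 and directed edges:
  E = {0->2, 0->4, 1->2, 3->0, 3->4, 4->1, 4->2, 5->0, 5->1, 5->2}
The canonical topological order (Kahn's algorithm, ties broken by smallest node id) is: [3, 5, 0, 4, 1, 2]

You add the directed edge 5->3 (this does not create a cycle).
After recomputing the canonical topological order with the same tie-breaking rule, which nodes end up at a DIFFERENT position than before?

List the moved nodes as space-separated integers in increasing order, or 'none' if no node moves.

Old toposort: [3, 5, 0, 4, 1, 2]
Added edge 5->3
Recompute Kahn (smallest-id tiebreak):
  initial in-degrees: [2, 2, 4, 1, 2, 0]
  ready (indeg=0): [5]
  pop 5: indeg[0]->1; indeg[1]->1; indeg[2]->3; indeg[3]->0 | ready=[3] | order so far=[5]
  pop 3: indeg[0]->0; indeg[4]->1 | ready=[0] | order so far=[5, 3]
  pop 0: indeg[2]->2; indeg[4]->0 | ready=[4] | order so far=[5, 3, 0]
  pop 4: indeg[1]->0; indeg[2]->1 | ready=[1] | order so far=[5, 3, 0, 4]
  pop 1: indeg[2]->0 | ready=[2] | order so far=[5, 3, 0, 4, 1]
  pop 2: no out-edges | ready=[] | order so far=[5, 3, 0, 4, 1, 2]
New canonical toposort: [5, 3, 0, 4, 1, 2]
Compare positions:
  Node 0: index 2 -> 2 (same)
  Node 1: index 4 -> 4 (same)
  Node 2: index 5 -> 5 (same)
  Node 3: index 0 -> 1 (moved)
  Node 4: index 3 -> 3 (same)
  Node 5: index 1 -> 0 (moved)
Nodes that changed position: 3 5

Answer: 3 5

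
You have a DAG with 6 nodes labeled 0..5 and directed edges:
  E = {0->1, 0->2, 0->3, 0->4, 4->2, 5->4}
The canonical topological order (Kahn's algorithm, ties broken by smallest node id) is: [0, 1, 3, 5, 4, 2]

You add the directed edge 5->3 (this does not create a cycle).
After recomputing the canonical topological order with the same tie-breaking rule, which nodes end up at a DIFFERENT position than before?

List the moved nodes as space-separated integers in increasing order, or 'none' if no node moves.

Answer: 3 5

Derivation:
Old toposort: [0, 1, 3, 5, 4, 2]
Added edge 5->3
Recompute Kahn (smallest-id tiebreak):
  initial in-degrees: [0, 1, 2, 2, 2, 0]
  ready (indeg=0): [0, 5]
  pop 0: indeg[1]->0; indeg[2]->1; indeg[3]->1; indeg[4]->1 | ready=[1, 5] | order so far=[0]
  pop 1: no out-edges | ready=[5] | order so far=[0, 1]
  pop 5: indeg[3]->0; indeg[4]->0 | ready=[3, 4] | order so far=[0, 1, 5]
  pop 3: no out-edges | ready=[4] | order so far=[0, 1, 5, 3]
  pop 4: indeg[2]->0 | ready=[2] | order so far=[0, 1, 5, 3, 4]
  pop 2: no out-edges | ready=[] | order so far=[0, 1, 5, 3, 4, 2]
New canonical toposort: [0, 1, 5, 3, 4, 2]
Compare positions:
  Node 0: index 0 -> 0 (same)
  Node 1: index 1 -> 1 (same)
  Node 2: index 5 -> 5 (same)
  Node 3: index 2 -> 3 (moved)
  Node 4: index 4 -> 4 (same)
  Node 5: index 3 -> 2 (moved)
Nodes that changed position: 3 5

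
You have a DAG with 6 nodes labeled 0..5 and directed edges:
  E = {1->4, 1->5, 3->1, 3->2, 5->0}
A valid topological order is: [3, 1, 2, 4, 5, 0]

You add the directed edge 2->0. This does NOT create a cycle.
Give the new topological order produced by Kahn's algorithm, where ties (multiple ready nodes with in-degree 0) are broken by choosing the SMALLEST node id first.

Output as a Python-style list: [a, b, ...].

Old toposort: [3, 1, 2, 4, 5, 0]
Added edge: 2->0
Position of 2 (2) < position of 0 (5). Old order still valid.
Run Kahn's algorithm (break ties by smallest node id):
  initial in-degrees: [2, 1, 1, 0, 1, 1]
  ready (indeg=0): [3]
  pop 3: indeg[1]->0; indeg[2]->0 | ready=[1, 2] | order so far=[3]
  pop 1: indeg[4]->0; indeg[5]->0 | ready=[2, 4, 5] | order so far=[3, 1]
  pop 2: indeg[0]->1 | ready=[4, 5] | order so far=[3, 1, 2]
  pop 4: no out-edges | ready=[5] | order so far=[3, 1, 2, 4]
  pop 5: indeg[0]->0 | ready=[0] | order so far=[3, 1, 2, 4, 5]
  pop 0: no out-edges | ready=[] | order so far=[3, 1, 2, 4, 5, 0]
  Result: [3, 1, 2, 4, 5, 0]

Answer: [3, 1, 2, 4, 5, 0]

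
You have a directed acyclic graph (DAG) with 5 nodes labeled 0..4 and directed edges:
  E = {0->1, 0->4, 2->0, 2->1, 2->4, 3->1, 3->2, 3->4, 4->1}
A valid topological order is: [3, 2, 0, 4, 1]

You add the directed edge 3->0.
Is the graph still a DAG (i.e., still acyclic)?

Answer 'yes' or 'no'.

Given toposort: [3, 2, 0, 4, 1]
Position of 3: index 0; position of 0: index 2
New edge 3->0: forward
Forward edge: respects the existing order. Still a DAG, same toposort still valid.
Still a DAG? yes

Answer: yes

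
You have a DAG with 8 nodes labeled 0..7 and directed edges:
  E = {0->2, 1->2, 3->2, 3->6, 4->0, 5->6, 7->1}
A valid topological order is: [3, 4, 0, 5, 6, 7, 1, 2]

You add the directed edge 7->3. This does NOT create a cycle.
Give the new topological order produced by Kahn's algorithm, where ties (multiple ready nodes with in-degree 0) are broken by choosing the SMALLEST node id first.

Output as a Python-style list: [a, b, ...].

Old toposort: [3, 4, 0, 5, 6, 7, 1, 2]
Added edge: 7->3
Position of 7 (5) > position of 3 (0). Must reorder: 7 must now come before 3.
Run Kahn's algorithm (break ties by smallest node id):
  initial in-degrees: [1, 1, 3, 1, 0, 0, 2, 0]
  ready (indeg=0): [4, 5, 7]
  pop 4: indeg[0]->0 | ready=[0, 5, 7] | order so far=[4]
  pop 0: indeg[2]->2 | ready=[5, 7] | order so far=[4, 0]
  pop 5: indeg[6]->1 | ready=[7] | order so far=[4, 0, 5]
  pop 7: indeg[1]->0; indeg[3]->0 | ready=[1, 3] | order so far=[4, 0, 5, 7]
  pop 1: indeg[2]->1 | ready=[3] | order so far=[4, 0, 5, 7, 1]
  pop 3: indeg[2]->0; indeg[6]->0 | ready=[2, 6] | order so far=[4, 0, 5, 7, 1, 3]
  pop 2: no out-edges | ready=[6] | order so far=[4, 0, 5, 7, 1, 3, 2]
  pop 6: no out-edges | ready=[] | order so far=[4, 0, 5, 7, 1, 3, 2, 6]
  Result: [4, 0, 5, 7, 1, 3, 2, 6]

Answer: [4, 0, 5, 7, 1, 3, 2, 6]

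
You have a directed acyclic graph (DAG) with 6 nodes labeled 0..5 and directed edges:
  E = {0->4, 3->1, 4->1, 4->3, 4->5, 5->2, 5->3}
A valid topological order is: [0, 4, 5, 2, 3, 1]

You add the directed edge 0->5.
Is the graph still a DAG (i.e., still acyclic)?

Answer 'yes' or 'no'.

Given toposort: [0, 4, 5, 2, 3, 1]
Position of 0: index 0; position of 5: index 2
New edge 0->5: forward
Forward edge: respects the existing order. Still a DAG, same toposort still valid.
Still a DAG? yes

Answer: yes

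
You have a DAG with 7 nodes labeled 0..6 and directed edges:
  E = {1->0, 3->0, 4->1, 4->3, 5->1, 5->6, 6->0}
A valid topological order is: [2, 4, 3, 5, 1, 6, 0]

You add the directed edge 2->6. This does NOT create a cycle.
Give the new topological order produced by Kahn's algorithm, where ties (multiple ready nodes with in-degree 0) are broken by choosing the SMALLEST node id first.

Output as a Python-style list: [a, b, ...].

Answer: [2, 4, 3, 5, 1, 6, 0]

Derivation:
Old toposort: [2, 4, 3, 5, 1, 6, 0]
Added edge: 2->6
Position of 2 (0) < position of 6 (5). Old order still valid.
Run Kahn's algorithm (break ties by smallest node id):
  initial in-degrees: [3, 2, 0, 1, 0, 0, 2]
  ready (indeg=0): [2, 4, 5]
  pop 2: indeg[6]->1 | ready=[4, 5] | order so far=[2]
  pop 4: indeg[1]->1; indeg[3]->0 | ready=[3, 5] | order so far=[2, 4]
  pop 3: indeg[0]->2 | ready=[5] | order so far=[2, 4, 3]
  pop 5: indeg[1]->0; indeg[6]->0 | ready=[1, 6] | order so far=[2, 4, 3, 5]
  pop 1: indeg[0]->1 | ready=[6] | order so far=[2, 4, 3, 5, 1]
  pop 6: indeg[0]->0 | ready=[0] | order so far=[2, 4, 3, 5, 1, 6]
  pop 0: no out-edges | ready=[] | order so far=[2, 4, 3, 5, 1, 6, 0]
  Result: [2, 4, 3, 5, 1, 6, 0]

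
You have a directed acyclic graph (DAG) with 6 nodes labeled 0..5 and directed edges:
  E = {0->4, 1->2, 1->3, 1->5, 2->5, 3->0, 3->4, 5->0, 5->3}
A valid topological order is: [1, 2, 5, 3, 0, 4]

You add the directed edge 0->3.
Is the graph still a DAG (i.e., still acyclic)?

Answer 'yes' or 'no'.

Given toposort: [1, 2, 5, 3, 0, 4]
Position of 0: index 4; position of 3: index 3
New edge 0->3: backward (u after v in old order)
Backward edge: old toposort is now invalid. Check if this creates a cycle.
Does 3 already reach 0? Reachable from 3: [0, 3, 4]. YES -> cycle!
Still a DAG? no

Answer: no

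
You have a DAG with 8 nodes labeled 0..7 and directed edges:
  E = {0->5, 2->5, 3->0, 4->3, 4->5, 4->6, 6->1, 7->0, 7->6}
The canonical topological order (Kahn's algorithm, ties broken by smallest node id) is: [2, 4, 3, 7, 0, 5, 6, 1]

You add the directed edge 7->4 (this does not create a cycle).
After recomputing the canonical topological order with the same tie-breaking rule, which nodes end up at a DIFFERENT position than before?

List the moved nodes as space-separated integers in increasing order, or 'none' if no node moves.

Answer: 3 4 7

Derivation:
Old toposort: [2, 4, 3, 7, 0, 5, 6, 1]
Added edge 7->4
Recompute Kahn (smallest-id tiebreak):
  initial in-degrees: [2, 1, 0, 1, 1, 3, 2, 0]
  ready (indeg=0): [2, 7]
  pop 2: indeg[5]->2 | ready=[7] | order so far=[2]
  pop 7: indeg[0]->1; indeg[4]->0; indeg[6]->1 | ready=[4] | order so far=[2, 7]
  pop 4: indeg[3]->0; indeg[5]->1; indeg[6]->0 | ready=[3, 6] | order so far=[2, 7, 4]
  pop 3: indeg[0]->0 | ready=[0, 6] | order so far=[2, 7, 4, 3]
  pop 0: indeg[5]->0 | ready=[5, 6] | order so far=[2, 7, 4, 3, 0]
  pop 5: no out-edges | ready=[6] | order so far=[2, 7, 4, 3, 0, 5]
  pop 6: indeg[1]->0 | ready=[1] | order so far=[2, 7, 4, 3, 0, 5, 6]
  pop 1: no out-edges | ready=[] | order so far=[2, 7, 4, 3, 0, 5, 6, 1]
New canonical toposort: [2, 7, 4, 3, 0, 5, 6, 1]
Compare positions:
  Node 0: index 4 -> 4 (same)
  Node 1: index 7 -> 7 (same)
  Node 2: index 0 -> 0 (same)
  Node 3: index 2 -> 3 (moved)
  Node 4: index 1 -> 2 (moved)
  Node 5: index 5 -> 5 (same)
  Node 6: index 6 -> 6 (same)
  Node 7: index 3 -> 1 (moved)
Nodes that changed position: 3 4 7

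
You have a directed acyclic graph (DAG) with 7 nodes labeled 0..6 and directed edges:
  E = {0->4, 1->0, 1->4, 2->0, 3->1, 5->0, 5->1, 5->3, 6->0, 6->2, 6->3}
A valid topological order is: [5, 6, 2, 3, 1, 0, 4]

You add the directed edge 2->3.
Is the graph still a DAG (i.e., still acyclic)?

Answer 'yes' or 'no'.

Answer: yes

Derivation:
Given toposort: [5, 6, 2, 3, 1, 0, 4]
Position of 2: index 2; position of 3: index 3
New edge 2->3: forward
Forward edge: respects the existing order. Still a DAG, same toposort still valid.
Still a DAG? yes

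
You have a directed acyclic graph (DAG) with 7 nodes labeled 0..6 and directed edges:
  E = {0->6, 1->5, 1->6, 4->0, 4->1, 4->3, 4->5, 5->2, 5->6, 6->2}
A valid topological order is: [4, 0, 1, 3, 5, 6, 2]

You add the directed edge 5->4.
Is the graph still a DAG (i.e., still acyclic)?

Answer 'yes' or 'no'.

Given toposort: [4, 0, 1, 3, 5, 6, 2]
Position of 5: index 4; position of 4: index 0
New edge 5->4: backward (u after v in old order)
Backward edge: old toposort is now invalid. Check if this creates a cycle.
Does 4 already reach 5? Reachable from 4: [0, 1, 2, 3, 4, 5, 6]. YES -> cycle!
Still a DAG? no

Answer: no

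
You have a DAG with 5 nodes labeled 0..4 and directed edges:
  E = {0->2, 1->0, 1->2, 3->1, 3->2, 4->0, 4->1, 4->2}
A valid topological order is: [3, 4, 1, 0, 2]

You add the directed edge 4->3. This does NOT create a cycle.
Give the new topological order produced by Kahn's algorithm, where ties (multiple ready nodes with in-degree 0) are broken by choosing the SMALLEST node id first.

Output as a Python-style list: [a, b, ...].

Old toposort: [3, 4, 1, 0, 2]
Added edge: 4->3
Position of 4 (1) > position of 3 (0). Must reorder: 4 must now come before 3.
Run Kahn's algorithm (break ties by smallest node id):
  initial in-degrees: [2, 2, 4, 1, 0]
  ready (indeg=0): [4]
  pop 4: indeg[0]->1; indeg[1]->1; indeg[2]->3; indeg[3]->0 | ready=[3] | order so far=[4]
  pop 3: indeg[1]->0; indeg[2]->2 | ready=[1] | order so far=[4, 3]
  pop 1: indeg[0]->0; indeg[2]->1 | ready=[0] | order so far=[4, 3, 1]
  pop 0: indeg[2]->0 | ready=[2] | order so far=[4, 3, 1, 0]
  pop 2: no out-edges | ready=[] | order so far=[4, 3, 1, 0, 2]
  Result: [4, 3, 1, 0, 2]

Answer: [4, 3, 1, 0, 2]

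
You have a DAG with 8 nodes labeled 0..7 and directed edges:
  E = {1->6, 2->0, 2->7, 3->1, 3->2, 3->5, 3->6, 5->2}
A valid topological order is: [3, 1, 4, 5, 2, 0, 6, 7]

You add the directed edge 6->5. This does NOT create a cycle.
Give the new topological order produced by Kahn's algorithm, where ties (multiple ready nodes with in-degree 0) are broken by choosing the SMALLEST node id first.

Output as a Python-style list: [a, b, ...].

Answer: [3, 1, 4, 6, 5, 2, 0, 7]

Derivation:
Old toposort: [3, 1, 4, 5, 2, 0, 6, 7]
Added edge: 6->5
Position of 6 (6) > position of 5 (3). Must reorder: 6 must now come before 5.
Run Kahn's algorithm (break ties by smallest node id):
  initial in-degrees: [1, 1, 2, 0, 0, 2, 2, 1]
  ready (indeg=0): [3, 4]
  pop 3: indeg[1]->0; indeg[2]->1; indeg[5]->1; indeg[6]->1 | ready=[1, 4] | order so far=[3]
  pop 1: indeg[6]->0 | ready=[4, 6] | order so far=[3, 1]
  pop 4: no out-edges | ready=[6] | order so far=[3, 1, 4]
  pop 6: indeg[5]->0 | ready=[5] | order so far=[3, 1, 4, 6]
  pop 5: indeg[2]->0 | ready=[2] | order so far=[3, 1, 4, 6, 5]
  pop 2: indeg[0]->0; indeg[7]->0 | ready=[0, 7] | order so far=[3, 1, 4, 6, 5, 2]
  pop 0: no out-edges | ready=[7] | order so far=[3, 1, 4, 6, 5, 2, 0]
  pop 7: no out-edges | ready=[] | order so far=[3, 1, 4, 6, 5, 2, 0, 7]
  Result: [3, 1, 4, 6, 5, 2, 0, 7]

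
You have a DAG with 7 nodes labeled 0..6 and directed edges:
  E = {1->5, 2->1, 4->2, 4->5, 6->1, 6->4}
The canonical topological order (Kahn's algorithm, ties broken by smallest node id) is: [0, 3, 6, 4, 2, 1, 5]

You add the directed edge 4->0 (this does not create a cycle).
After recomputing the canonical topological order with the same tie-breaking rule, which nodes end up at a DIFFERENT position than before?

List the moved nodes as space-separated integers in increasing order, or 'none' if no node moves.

Old toposort: [0, 3, 6, 4, 2, 1, 5]
Added edge 4->0
Recompute Kahn (smallest-id tiebreak):
  initial in-degrees: [1, 2, 1, 0, 1, 2, 0]
  ready (indeg=0): [3, 6]
  pop 3: no out-edges | ready=[6] | order so far=[3]
  pop 6: indeg[1]->1; indeg[4]->0 | ready=[4] | order so far=[3, 6]
  pop 4: indeg[0]->0; indeg[2]->0; indeg[5]->1 | ready=[0, 2] | order so far=[3, 6, 4]
  pop 0: no out-edges | ready=[2] | order so far=[3, 6, 4, 0]
  pop 2: indeg[1]->0 | ready=[1] | order so far=[3, 6, 4, 0, 2]
  pop 1: indeg[5]->0 | ready=[5] | order so far=[3, 6, 4, 0, 2, 1]
  pop 5: no out-edges | ready=[] | order so far=[3, 6, 4, 0, 2, 1, 5]
New canonical toposort: [3, 6, 4, 0, 2, 1, 5]
Compare positions:
  Node 0: index 0 -> 3 (moved)
  Node 1: index 5 -> 5 (same)
  Node 2: index 4 -> 4 (same)
  Node 3: index 1 -> 0 (moved)
  Node 4: index 3 -> 2 (moved)
  Node 5: index 6 -> 6 (same)
  Node 6: index 2 -> 1 (moved)
Nodes that changed position: 0 3 4 6

Answer: 0 3 4 6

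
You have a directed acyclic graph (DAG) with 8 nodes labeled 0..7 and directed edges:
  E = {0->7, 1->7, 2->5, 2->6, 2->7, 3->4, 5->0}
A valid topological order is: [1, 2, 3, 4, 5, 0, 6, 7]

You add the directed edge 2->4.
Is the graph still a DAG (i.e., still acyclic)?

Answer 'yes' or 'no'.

Given toposort: [1, 2, 3, 4, 5, 0, 6, 7]
Position of 2: index 1; position of 4: index 3
New edge 2->4: forward
Forward edge: respects the existing order. Still a DAG, same toposort still valid.
Still a DAG? yes

Answer: yes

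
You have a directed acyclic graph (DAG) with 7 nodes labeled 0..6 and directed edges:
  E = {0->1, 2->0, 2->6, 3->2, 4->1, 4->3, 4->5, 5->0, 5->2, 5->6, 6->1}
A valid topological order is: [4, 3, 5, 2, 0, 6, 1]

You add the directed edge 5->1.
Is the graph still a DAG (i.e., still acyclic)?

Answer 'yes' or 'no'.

Answer: yes

Derivation:
Given toposort: [4, 3, 5, 2, 0, 6, 1]
Position of 5: index 2; position of 1: index 6
New edge 5->1: forward
Forward edge: respects the existing order. Still a DAG, same toposort still valid.
Still a DAG? yes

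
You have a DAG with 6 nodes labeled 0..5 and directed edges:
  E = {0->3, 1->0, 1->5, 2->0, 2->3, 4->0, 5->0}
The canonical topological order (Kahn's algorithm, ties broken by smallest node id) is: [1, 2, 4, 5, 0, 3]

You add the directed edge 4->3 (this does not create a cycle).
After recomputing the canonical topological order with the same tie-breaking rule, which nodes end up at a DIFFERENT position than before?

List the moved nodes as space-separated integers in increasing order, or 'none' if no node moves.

Old toposort: [1, 2, 4, 5, 0, 3]
Added edge 4->3
Recompute Kahn (smallest-id tiebreak):
  initial in-degrees: [4, 0, 0, 3, 0, 1]
  ready (indeg=0): [1, 2, 4]
  pop 1: indeg[0]->3; indeg[5]->0 | ready=[2, 4, 5] | order so far=[1]
  pop 2: indeg[0]->2; indeg[3]->2 | ready=[4, 5] | order so far=[1, 2]
  pop 4: indeg[0]->1; indeg[3]->1 | ready=[5] | order so far=[1, 2, 4]
  pop 5: indeg[0]->0 | ready=[0] | order so far=[1, 2, 4, 5]
  pop 0: indeg[3]->0 | ready=[3] | order so far=[1, 2, 4, 5, 0]
  pop 3: no out-edges | ready=[] | order so far=[1, 2, 4, 5, 0, 3]
New canonical toposort: [1, 2, 4, 5, 0, 3]
Compare positions:
  Node 0: index 4 -> 4 (same)
  Node 1: index 0 -> 0 (same)
  Node 2: index 1 -> 1 (same)
  Node 3: index 5 -> 5 (same)
  Node 4: index 2 -> 2 (same)
  Node 5: index 3 -> 3 (same)
Nodes that changed position: none

Answer: none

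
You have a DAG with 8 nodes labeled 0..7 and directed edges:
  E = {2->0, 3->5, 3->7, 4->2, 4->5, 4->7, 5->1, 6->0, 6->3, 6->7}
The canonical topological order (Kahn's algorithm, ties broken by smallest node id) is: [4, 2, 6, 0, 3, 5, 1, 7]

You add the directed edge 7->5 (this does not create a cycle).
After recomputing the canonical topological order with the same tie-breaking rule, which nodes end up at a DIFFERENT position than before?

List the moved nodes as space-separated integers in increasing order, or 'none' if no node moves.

Answer: 1 5 7

Derivation:
Old toposort: [4, 2, 6, 0, 3, 5, 1, 7]
Added edge 7->5
Recompute Kahn (smallest-id tiebreak):
  initial in-degrees: [2, 1, 1, 1, 0, 3, 0, 3]
  ready (indeg=0): [4, 6]
  pop 4: indeg[2]->0; indeg[5]->2; indeg[7]->2 | ready=[2, 6] | order so far=[4]
  pop 2: indeg[0]->1 | ready=[6] | order so far=[4, 2]
  pop 6: indeg[0]->0; indeg[3]->0; indeg[7]->1 | ready=[0, 3] | order so far=[4, 2, 6]
  pop 0: no out-edges | ready=[3] | order so far=[4, 2, 6, 0]
  pop 3: indeg[5]->1; indeg[7]->0 | ready=[7] | order so far=[4, 2, 6, 0, 3]
  pop 7: indeg[5]->0 | ready=[5] | order so far=[4, 2, 6, 0, 3, 7]
  pop 5: indeg[1]->0 | ready=[1] | order so far=[4, 2, 6, 0, 3, 7, 5]
  pop 1: no out-edges | ready=[] | order so far=[4, 2, 6, 0, 3, 7, 5, 1]
New canonical toposort: [4, 2, 6, 0, 3, 7, 5, 1]
Compare positions:
  Node 0: index 3 -> 3 (same)
  Node 1: index 6 -> 7 (moved)
  Node 2: index 1 -> 1 (same)
  Node 3: index 4 -> 4 (same)
  Node 4: index 0 -> 0 (same)
  Node 5: index 5 -> 6 (moved)
  Node 6: index 2 -> 2 (same)
  Node 7: index 7 -> 5 (moved)
Nodes that changed position: 1 5 7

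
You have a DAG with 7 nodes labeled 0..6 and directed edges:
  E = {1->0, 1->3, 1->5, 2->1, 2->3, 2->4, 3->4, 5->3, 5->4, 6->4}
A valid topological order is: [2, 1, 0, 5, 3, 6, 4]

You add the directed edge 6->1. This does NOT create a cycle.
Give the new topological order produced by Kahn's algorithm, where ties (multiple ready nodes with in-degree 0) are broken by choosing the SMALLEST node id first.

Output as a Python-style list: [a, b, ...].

Answer: [2, 6, 1, 0, 5, 3, 4]

Derivation:
Old toposort: [2, 1, 0, 5, 3, 6, 4]
Added edge: 6->1
Position of 6 (5) > position of 1 (1). Must reorder: 6 must now come before 1.
Run Kahn's algorithm (break ties by smallest node id):
  initial in-degrees: [1, 2, 0, 3, 4, 1, 0]
  ready (indeg=0): [2, 6]
  pop 2: indeg[1]->1; indeg[3]->2; indeg[4]->3 | ready=[6] | order so far=[2]
  pop 6: indeg[1]->0; indeg[4]->2 | ready=[1] | order so far=[2, 6]
  pop 1: indeg[0]->0; indeg[3]->1; indeg[5]->0 | ready=[0, 5] | order so far=[2, 6, 1]
  pop 0: no out-edges | ready=[5] | order so far=[2, 6, 1, 0]
  pop 5: indeg[3]->0; indeg[4]->1 | ready=[3] | order so far=[2, 6, 1, 0, 5]
  pop 3: indeg[4]->0 | ready=[4] | order so far=[2, 6, 1, 0, 5, 3]
  pop 4: no out-edges | ready=[] | order so far=[2, 6, 1, 0, 5, 3, 4]
  Result: [2, 6, 1, 0, 5, 3, 4]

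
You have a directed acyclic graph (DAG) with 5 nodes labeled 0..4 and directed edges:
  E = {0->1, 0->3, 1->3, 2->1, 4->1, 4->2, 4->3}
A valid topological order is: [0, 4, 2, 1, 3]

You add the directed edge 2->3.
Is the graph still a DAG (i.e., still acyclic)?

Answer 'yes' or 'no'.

Given toposort: [0, 4, 2, 1, 3]
Position of 2: index 2; position of 3: index 4
New edge 2->3: forward
Forward edge: respects the existing order. Still a DAG, same toposort still valid.
Still a DAG? yes

Answer: yes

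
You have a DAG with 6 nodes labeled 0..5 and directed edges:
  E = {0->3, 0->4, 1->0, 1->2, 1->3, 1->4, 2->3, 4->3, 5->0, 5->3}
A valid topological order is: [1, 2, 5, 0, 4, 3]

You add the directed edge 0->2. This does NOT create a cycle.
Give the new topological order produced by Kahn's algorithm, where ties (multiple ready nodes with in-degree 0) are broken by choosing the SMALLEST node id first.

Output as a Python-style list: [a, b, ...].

Answer: [1, 5, 0, 2, 4, 3]

Derivation:
Old toposort: [1, 2, 5, 0, 4, 3]
Added edge: 0->2
Position of 0 (3) > position of 2 (1). Must reorder: 0 must now come before 2.
Run Kahn's algorithm (break ties by smallest node id):
  initial in-degrees: [2, 0, 2, 5, 2, 0]
  ready (indeg=0): [1, 5]
  pop 1: indeg[0]->1; indeg[2]->1; indeg[3]->4; indeg[4]->1 | ready=[5] | order so far=[1]
  pop 5: indeg[0]->0; indeg[3]->3 | ready=[0] | order so far=[1, 5]
  pop 0: indeg[2]->0; indeg[3]->2; indeg[4]->0 | ready=[2, 4] | order so far=[1, 5, 0]
  pop 2: indeg[3]->1 | ready=[4] | order so far=[1, 5, 0, 2]
  pop 4: indeg[3]->0 | ready=[3] | order so far=[1, 5, 0, 2, 4]
  pop 3: no out-edges | ready=[] | order so far=[1, 5, 0, 2, 4, 3]
  Result: [1, 5, 0, 2, 4, 3]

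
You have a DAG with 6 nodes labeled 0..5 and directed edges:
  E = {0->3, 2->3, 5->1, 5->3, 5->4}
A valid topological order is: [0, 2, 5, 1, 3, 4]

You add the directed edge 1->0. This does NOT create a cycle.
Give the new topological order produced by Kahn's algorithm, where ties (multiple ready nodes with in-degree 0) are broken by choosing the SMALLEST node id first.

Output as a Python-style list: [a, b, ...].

Old toposort: [0, 2, 5, 1, 3, 4]
Added edge: 1->0
Position of 1 (3) > position of 0 (0). Must reorder: 1 must now come before 0.
Run Kahn's algorithm (break ties by smallest node id):
  initial in-degrees: [1, 1, 0, 3, 1, 0]
  ready (indeg=0): [2, 5]
  pop 2: indeg[3]->2 | ready=[5] | order so far=[2]
  pop 5: indeg[1]->0; indeg[3]->1; indeg[4]->0 | ready=[1, 4] | order so far=[2, 5]
  pop 1: indeg[0]->0 | ready=[0, 4] | order so far=[2, 5, 1]
  pop 0: indeg[3]->0 | ready=[3, 4] | order so far=[2, 5, 1, 0]
  pop 3: no out-edges | ready=[4] | order so far=[2, 5, 1, 0, 3]
  pop 4: no out-edges | ready=[] | order so far=[2, 5, 1, 0, 3, 4]
  Result: [2, 5, 1, 0, 3, 4]

Answer: [2, 5, 1, 0, 3, 4]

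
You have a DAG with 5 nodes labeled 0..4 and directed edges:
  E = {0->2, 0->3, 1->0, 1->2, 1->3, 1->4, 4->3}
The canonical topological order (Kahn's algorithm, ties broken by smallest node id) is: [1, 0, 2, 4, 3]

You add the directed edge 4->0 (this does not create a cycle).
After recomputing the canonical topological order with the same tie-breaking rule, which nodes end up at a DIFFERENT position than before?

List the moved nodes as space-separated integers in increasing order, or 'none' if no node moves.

Old toposort: [1, 0, 2, 4, 3]
Added edge 4->0
Recompute Kahn (smallest-id tiebreak):
  initial in-degrees: [2, 0, 2, 3, 1]
  ready (indeg=0): [1]
  pop 1: indeg[0]->1; indeg[2]->1; indeg[3]->2; indeg[4]->0 | ready=[4] | order so far=[1]
  pop 4: indeg[0]->0; indeg[3]->1 | ready=[0] | order so far=[1, 4]
  pop 0: indeg[2]->0; indeg[3]->0 | ready=[2, 3] | order so far=[1, 4, 0]
  pop 2: no out-edges | ready=[3] | order so far=[1, 4, 0, 2]
  pop 3: no out-edges | ready=[] | order so far=[1, 4, 0, 2, 3]
New canonical toposort: [1, 4, 0, 2, 3]
Compare positions:
  Node 0: index 1 -> 2 (moved)
  Node 1: index 0 -> 0 (same)
  Node 2: index 2 -> 3 (moved)
  Node 3: index 4 -> 4 (same)
  Node 4: index 3 -> 1 (moved)
Nodes that changed position: 0 2 4

Answer: 0 2 4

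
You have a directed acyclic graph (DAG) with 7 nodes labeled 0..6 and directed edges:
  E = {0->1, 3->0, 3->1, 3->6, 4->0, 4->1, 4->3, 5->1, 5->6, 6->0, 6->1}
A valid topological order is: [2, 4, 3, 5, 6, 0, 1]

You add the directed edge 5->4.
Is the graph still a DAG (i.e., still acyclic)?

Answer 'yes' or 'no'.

Given toposort: [2, 4, 3, 5, 6, 0, 1]
Position of 5: index 3; position of 4: index 1
New edge 5->4: backward (u after v in old order)
Backward edge: old toposort is now invalid. Check if this creates a cycle.
Does 4 already reach 5? Reachable from 4: [0, 1, 3, 4, 6]. NO -> still a DAG (reorder needed).
Still a DAG? yes

Answer: yes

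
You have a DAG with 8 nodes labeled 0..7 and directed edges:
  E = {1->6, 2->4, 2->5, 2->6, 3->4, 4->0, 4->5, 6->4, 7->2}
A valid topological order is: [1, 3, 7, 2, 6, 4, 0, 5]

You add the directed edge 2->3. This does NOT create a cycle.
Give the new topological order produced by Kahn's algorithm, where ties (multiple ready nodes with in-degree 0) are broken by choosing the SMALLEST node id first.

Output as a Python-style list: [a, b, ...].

Old toposort: [1, 3, 7, 2, 6, 4, 0, 5]
Added edge: 2->3
Position of 2 (3) > position of 3 (1). Must reorder: 2 must now come before 3.
Run Kahn's algorithm (break ties by smallest node id):
  initial in-degrees: [1, 0, 1, 1, 3, 2, 2, 0]
  ready (indeg=0): [1, 7]
  pop 1: indeg[6]->1 | ready=[7] | order so far=[1]
  pop 7: indeg[2]->0 | ready=[2] | order so far=[1, 7]
  pop 2: indeg[3]->0; indeg[4]->2; indeg[5]->1; indeg[6]->0 | ready=[3, 6] | order so far=[1, 7, 2]
  pop 3: indeg[4]->1 | ready=[6] | order so far=[1, 7, 2, 3]
  pop 6: indeg[4]->0 | ready=[4] | order so far=[1, 7, 2, 3, 6]
  pop 4: indeg[0]->0; indeg[5]->0 | ready=[0, 5] | order so far=[1, 7, 2, 3, 6, 4]
  pop 0: no out-edges | ready=[5] | order so far=[1, 7, 2, 3, 6, 4, 0]
  pop 5: no out-edges | ready=[] | order so far=[1, 7, 2, 3, 6, 4, 0, 5]
  Result: [1, 7, 2, 3, 6, 4, 0, 5]

Answer: [1, 7, 2, 3, 6, 4, 0, 5]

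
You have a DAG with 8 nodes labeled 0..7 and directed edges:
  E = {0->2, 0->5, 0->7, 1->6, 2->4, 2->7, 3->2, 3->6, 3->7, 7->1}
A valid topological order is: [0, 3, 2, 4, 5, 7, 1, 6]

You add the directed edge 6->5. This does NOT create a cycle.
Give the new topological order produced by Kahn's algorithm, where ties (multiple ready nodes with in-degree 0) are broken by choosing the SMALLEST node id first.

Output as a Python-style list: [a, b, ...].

Old toposort: [0, 3, 2, 4, 5, 7, 1, 6]
Added edge: 6->5
Position of 6 (7) > position of 5 (4). Must reorder: 6 must now come before 5.
Run Kahn's algorithm (break ties by smallest node id):
  initial in-degrees: [0, 1, 2, 0, 1, 2, 2, 3]
  ready (indeg=0): [0, 3]
  pop 0: indeg[2]->1; indeg[5]->1; indeg[7]->2 | ready=[3] | order so far=[0]
  pop 3: indeg[2]->0; indeg[6]->1; indeg[7]->1 | ready=[2] | order so far=[0, 3]
  pop 2: indeg[4]->0; indeg[7]->0 | ready=[4, 7] | order so far=[0, 3, 2]
  pop 4: no out-edges | ready=[7] | order so far=[0, 3, 2, 4]
  pop 7: indeg[1]->0 | ready=[1] | order so far=[0, 3, 2, 4, 7]
  pop 1: indeg[6]->0 | ready=[6] | order so far=[0, 3, 2, 4, 7, 1]
  pop 6: indeg[5]->0 | ready=[5] | order so far=[0, 3, 2, 4, 7, 1, 6]
  pop 5: no out-edges | ready=[] | order so far=[0, 3, 2, 4, 7, 1, 6, 5]
  Result: [0, 3, 2, 4, 7, 1, 6, 5]

Answer: [0, 3, 2, 4, 7, 1, 6, 5]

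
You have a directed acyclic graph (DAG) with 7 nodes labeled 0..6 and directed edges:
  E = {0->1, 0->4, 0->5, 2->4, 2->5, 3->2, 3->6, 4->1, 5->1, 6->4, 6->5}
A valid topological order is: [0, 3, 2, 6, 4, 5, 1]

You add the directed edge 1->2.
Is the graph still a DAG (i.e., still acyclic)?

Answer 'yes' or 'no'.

Given toposort: [0, 3, 2, 6, 4, 5, 1]
Position of 1: index 6; position of 2: index 2
New edge 1->2: backward (u after v in old order)
Backward edge: old toposort is now invalid. Check if this creates a cycle.
Does 2 already reach 1? Reachable from 2: [1, 2, 4, 5]. YES -> cycle!
Still a DAG? no

Answer: no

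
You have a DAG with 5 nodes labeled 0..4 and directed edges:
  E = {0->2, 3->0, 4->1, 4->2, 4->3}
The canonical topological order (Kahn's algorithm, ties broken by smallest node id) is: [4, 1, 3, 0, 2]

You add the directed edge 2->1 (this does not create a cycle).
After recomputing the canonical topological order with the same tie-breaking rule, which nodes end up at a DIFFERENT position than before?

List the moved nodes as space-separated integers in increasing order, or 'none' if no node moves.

Old toposort: [4, 1, 3, 0, 2]
Added edge 2->1
Recompute Kahn (smallest-id tiebreak):
  initial in-degrees: [1, 2, 2, 1, 0]
  ready (indeg=0): [4]
  pop 4: indeg[1]->1; indeg[2]->1; indeg[3]->0 | ready=[3] | order so far=[4]
  pop 3: indeg[0]->0 | ready=[0] | order so far=[4, 3]
  pop 0: indeg[2]->0 | ready=[2] | order so far=[4, 3, 0]
  pop 2: indeg[1]->0 | ready=[1] | order so far=[4, 3, 0, 2]
  pop 1: no out-edges | ready=[] | order so far=[4, 3, 0, 2, 1]
New canonical toposort: [4, 3, 0, 2, 1]
Compare positions:
  Node 0: index 3 -> 2 (moved)
  Node 1: index 1 -> 4 (moved)
  Node 2: index 4 -> 3 (moved)
  Node 3: index 2 -> 1 (moved)
  Node 4: index 0 -> 0 (same)
Nodes that changed position: 0 1 2 3

Answer: 0 1 2 3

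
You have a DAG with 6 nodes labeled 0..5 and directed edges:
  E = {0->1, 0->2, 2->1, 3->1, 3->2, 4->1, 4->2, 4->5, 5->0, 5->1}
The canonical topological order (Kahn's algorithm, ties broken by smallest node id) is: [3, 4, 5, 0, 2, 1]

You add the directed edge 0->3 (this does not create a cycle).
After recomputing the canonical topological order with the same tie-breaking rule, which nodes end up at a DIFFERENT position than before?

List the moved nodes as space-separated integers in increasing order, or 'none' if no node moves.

Answer: 0 3 4 5

Derivation:
Old toposort: [3, 4, 5, 0, 2, 1]
Added edge 0->3
Recompute Kahn (smallest-id tiebreak):
  initial in-degrees: [1, 5, 3, 1, 0, 1]
  ready (indeg=0): [4]
  pop 4: indeg[1]->4; indeg[2]->2; indeg[5]->0 | ready=[5] | order so far=[4]
  pop 5: indeg[0]->0; indeg[1]->3 | ready=[0] | order so far=[4, 5]
  pop 0: indeg[1]->2; indeg[2]->1; indeg[3]->0 | ready=[3] | order so far=[4, 5, 0]
  pop 3: indeg[1]->1; indeg[2]->0 | ready=[2] | order so far=[4, 5, 0, 3]
  pop 2: indeg[1]->0 | ready=[1] | order so far=[4, 5, 0, 3, 2]
  pop 1: no out-edges | ready=[] | order so far=[4, 5, 0, 3, 2, 1]
New canonical toposort: [4, 5, 0, 3, 2, 1]
Compare positions:
  Node 0: index 3 -> 2 (moved)
  Node 1: index 5 -> 5 (same)
  Node 2: index 4 -> 4 (same)
  Node 3: index 0 -> 3 (moved)
  Node 4: index 1 -> 0 (moved)
  Node 5: index 2 -> 1 (moved)
Nodes that changed position: 0 3 4 5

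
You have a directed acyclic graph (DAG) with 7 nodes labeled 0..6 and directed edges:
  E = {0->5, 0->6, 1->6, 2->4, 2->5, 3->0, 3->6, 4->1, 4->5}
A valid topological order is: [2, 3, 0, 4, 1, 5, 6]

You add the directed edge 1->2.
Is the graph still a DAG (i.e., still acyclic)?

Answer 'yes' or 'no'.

Given toposort: [2, 3, 0, 4, 1, 5, 6]
Position of 1: index 4; position of 2: index 0
New edge 1->2: backward (u after v in old order)
Backward edge: old toposort is now invalid. Check if this creates a cycle.
Does 2 already reach 1? Reachable from 2: [1, 2, 4, 5, 6]. YES -> cycle!
Still a DAG? no

Answer: no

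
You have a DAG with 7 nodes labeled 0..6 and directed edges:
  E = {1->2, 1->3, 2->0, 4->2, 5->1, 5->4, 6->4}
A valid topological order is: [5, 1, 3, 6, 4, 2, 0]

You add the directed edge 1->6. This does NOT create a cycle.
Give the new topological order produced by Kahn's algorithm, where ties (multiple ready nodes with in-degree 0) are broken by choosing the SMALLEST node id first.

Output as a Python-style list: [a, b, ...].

Old toposort: [5, 1, 3, 6, 4, 2, 0]
Added edge: 1->6
Position of 1 (1) < position of 6 (3). Old order still valid.
Run Kahn's algorithm (break ties by smallest node id):
  initial in-degrees: [1, 1, 2, 1, 2, 0, 1]
  ready (indeg=0): [5]
  pop 5: indeg[1]->0; indeg[4]->1 | ready=[1] | order so far=[5]
  pop 1: indeg[2]->1; indeg[3]->0; indeg[6]->0 | ready=[3, 6] | order so far=[5, 1]
  pop 3: no out-edges | ready=[6] | order so far=[5, 1, 3]
  pop 6: indeg[4]->0 | ready=[4] | order so far=[5, 1, 3, 6]
  pop 4: indeg[2]->0 | ready=[2] | order so far=[5, 1, 3, 6, 4]
  pop 2: indeg[0]->0 | ready=[0] | order so far=[5, 1, 3, 6, 4, 2]
  pop 0: no out-edges | ready=[] | order so far=[5, 1, 3, 6, 4, 2, 0]
  Result: [5, 1, 3, 6, 4, 2, 0]

Answer: [5, 1, 3, 6, 4, 2, 0]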